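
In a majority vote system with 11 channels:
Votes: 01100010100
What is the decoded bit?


Ones: 4 out of 11
Threshold: 6

0 (4/11 voted 1)


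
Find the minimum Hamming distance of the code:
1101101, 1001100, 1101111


Comparing all pairs, minimum distance: 1
Can detect 0 errors, correct 0 errors

1


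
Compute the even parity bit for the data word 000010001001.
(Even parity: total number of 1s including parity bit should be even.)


Number of 1s in data: 3
Parity bit: 1

1


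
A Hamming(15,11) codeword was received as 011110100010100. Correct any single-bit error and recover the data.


Syndrome = 1: error at position 1

Data: 11010010100 (corrected bit 1)


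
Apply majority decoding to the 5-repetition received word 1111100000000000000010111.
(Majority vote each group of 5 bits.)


Groups: 11111, 00000, 00000, 00000, 10111
Majority votes: 10001

10001


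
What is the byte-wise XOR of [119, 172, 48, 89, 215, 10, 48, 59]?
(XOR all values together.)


XOR chain: 119 ^ 172 ^ 48 ^ 89 ^ 215 ^ 10 ^ 48 ^ 59 = 100

100


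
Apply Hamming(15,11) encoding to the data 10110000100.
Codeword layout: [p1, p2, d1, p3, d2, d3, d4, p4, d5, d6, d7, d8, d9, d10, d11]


Parity bits: p1=1, p2=1, p3=1, p4=1

111101110000100


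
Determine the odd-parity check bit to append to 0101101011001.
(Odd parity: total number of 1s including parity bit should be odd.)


Number of 1s in data: 7
Parity bit: 0

0


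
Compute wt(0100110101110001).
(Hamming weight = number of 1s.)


Counting 1s in 0100110101110001

8


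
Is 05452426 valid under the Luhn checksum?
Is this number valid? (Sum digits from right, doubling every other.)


Luhn sum = 36
36 mod 10 = 6

Invalid (Luhn sum mod 10 = 6)


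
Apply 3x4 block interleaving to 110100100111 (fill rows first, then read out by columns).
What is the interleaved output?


Matrix:
  1101
  0010
  0111
Read columns: 100101011101

100101011101


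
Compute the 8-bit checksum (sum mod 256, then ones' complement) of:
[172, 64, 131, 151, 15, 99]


Sum = 632 mod 256 = 120
Complement = 135

135


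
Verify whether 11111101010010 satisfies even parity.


Number of 1s: 9

No, parity error (9 ones)


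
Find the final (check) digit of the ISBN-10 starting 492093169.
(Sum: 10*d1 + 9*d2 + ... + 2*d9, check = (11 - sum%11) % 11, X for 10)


Weighted sum: 246
246 mod 11 = 4

Check digit: 7


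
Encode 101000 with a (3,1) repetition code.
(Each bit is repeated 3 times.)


Each bit -> 3 copies

111000111000000000


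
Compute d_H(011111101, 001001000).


XOR: 010110101
Count of 1s: 5

5


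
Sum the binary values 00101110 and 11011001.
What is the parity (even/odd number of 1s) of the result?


00101110 = 46
11011001 = 217
Sum = 263 = 100000111
1s count = 4

even parity (4 ones in 100000111)


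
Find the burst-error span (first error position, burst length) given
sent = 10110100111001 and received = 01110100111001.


XOR: 11000000000000

Burst at position 0, length 2


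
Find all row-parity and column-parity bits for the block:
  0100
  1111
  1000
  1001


Row parities: 1010
Column parities: 1010

Row P: 1010, Col P: 1010, Corner: 0


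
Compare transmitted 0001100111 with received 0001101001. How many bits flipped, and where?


XOR: 0000001110

3 error(s) at position(s): 6, 7, 8


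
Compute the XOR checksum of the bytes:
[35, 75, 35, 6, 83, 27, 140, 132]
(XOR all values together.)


XOR chain: 35 ^ 75 ^ 35 ^ 6 ^ 83 ^ 27 ^ 140 ^ 132 = 13

13


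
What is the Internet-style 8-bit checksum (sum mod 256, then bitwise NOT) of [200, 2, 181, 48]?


Sum = 431 mod 256 = 175
Complement = 80

80


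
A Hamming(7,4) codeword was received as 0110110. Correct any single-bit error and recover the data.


Syndrome = 2: error at position 2

Data: 1110 (corrected bit 2)


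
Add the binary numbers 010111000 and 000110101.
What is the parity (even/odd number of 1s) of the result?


010111000 = 184
000110101 = 53
Sum = 237 = 11101101
1s count = 6

even parity (6 ones in 11101101)


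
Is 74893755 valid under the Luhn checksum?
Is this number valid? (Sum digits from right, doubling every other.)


Luhn sum = 44
44 mod 10 = 4

Invalid (Luhn sum mod 10 = 4)


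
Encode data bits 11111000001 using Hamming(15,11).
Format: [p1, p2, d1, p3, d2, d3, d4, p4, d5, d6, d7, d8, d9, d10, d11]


Parity bits: p1=1, p2=0, p3=0, p4=0

101011101000001


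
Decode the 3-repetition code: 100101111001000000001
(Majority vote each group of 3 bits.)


Groups: 100, 101, 111, 001, 000, 000, 001
Majority votes: 0110000

0110000


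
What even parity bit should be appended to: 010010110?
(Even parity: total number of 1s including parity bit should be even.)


Number of 1s in data: 4
Parity bit: 0

0


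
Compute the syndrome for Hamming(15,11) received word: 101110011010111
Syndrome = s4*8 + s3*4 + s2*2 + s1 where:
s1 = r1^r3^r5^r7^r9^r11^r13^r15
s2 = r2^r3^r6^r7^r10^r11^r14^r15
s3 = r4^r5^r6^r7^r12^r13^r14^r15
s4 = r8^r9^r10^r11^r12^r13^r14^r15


s1=1, s2=0, s3=1, s4=0

Syndrome = 5 (error at position 5)


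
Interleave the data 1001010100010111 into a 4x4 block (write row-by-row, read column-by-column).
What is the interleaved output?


Matrix:
  1001
  0101
  0001
  0111
Read columns: 1000010100011111

1000010100011111


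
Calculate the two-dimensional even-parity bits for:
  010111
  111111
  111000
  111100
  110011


Row parities: 00100
Column parities: 011111

Row P: 00100, Col P: 011111, Corner: 1


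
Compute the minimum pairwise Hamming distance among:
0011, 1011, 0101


Comparing all pairs, minimum distance: 1
Can detect 0 errors, correct 0 errors

1


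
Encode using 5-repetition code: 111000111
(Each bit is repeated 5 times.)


Each bit -> 5 copies

111111111111111000000000000000111111111111111


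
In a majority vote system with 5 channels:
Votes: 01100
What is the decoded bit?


Ones: 2 out of 5
Threshold: 3

0 (2/5 voted 1)


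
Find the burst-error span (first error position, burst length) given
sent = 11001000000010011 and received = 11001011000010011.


XOR: 00000011000000000

Burst at position 6, length 2


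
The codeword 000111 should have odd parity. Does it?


Number of 1s: 3

Yes, parity is correct (3 ones)


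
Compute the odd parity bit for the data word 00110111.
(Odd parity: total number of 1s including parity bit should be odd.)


Number of 1s in data: 5
Parity bit: 0

0


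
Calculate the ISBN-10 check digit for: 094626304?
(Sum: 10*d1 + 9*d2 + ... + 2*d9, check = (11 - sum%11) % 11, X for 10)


Weighted sum: 217
217 mod 11 = 8

Check digit: 3


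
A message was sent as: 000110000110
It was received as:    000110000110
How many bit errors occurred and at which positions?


XOR: 000000000000

0 errors (received matches sent)


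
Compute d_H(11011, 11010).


XOR: 00001
Count of 1s: 1

1


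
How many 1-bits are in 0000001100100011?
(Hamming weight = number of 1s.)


Counting 1s in 0000001100100011

5


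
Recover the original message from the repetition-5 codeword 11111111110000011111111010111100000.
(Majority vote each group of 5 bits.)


Groups: 11111, 11111, 00000, 11111, 11101, 01111, 00000
Majority votes: 1101110

1101110


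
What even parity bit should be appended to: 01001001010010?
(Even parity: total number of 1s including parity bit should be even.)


Number of 1s in data: 5
Parity bit: 1

1


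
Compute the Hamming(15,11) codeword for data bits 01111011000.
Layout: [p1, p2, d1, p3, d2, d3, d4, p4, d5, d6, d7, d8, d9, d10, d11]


Parity bits: p1=0, p2=1, p3=0, p4=1

010011111011000


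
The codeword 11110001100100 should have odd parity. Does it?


Number of 1s: 7

Yes, parity is correct (7 ones)


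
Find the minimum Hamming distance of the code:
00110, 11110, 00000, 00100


Comparing all pairs, minimum distance: 1
Can detect 0 errors, correct 0 errors

1


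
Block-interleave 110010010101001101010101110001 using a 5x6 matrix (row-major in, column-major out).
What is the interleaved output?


Matrix:
  110010
  010101
  001101
  010101
  110001
Read columns: 100011101100100011101000001111

100011101100100011101000001111


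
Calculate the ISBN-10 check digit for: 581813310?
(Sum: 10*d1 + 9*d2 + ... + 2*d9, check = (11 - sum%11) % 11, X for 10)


Weighted sum: 222
222 mod 11 = 2

Check digit: 9


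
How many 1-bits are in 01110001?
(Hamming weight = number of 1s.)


Counting 1s in 01110001

4


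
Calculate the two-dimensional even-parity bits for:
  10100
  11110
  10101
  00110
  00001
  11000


Row parities: 001010
Column parities: 00000

Row P: 001010, Col P: 00000, Corner: 0


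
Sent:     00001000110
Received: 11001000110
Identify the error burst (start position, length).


XOR: 11000000000

Burst at position 0, length 2


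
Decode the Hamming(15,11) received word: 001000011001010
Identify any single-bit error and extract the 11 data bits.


Syndrome = 0: no error detected

Data: 10001001010 (no errors)


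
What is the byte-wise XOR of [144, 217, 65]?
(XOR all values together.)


XOR chain: 144 ^ 217 ^ 65 = 8

8


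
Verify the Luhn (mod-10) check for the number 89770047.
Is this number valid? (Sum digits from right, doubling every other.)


Luhn sum = 43
43 mod 10 = 3

Invalid (Luhn sum mod 10 = 3)


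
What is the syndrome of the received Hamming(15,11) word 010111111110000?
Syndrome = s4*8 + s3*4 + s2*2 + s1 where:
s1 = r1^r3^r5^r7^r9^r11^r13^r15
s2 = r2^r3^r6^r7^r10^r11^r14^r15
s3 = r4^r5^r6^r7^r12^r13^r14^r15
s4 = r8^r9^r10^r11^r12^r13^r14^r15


s1=0, s2=1, s3=0, s4=0

Syndrome = 2 (error at position 2)


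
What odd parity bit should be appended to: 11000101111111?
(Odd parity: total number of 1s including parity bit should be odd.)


Number of 1s in data: 10
Parity bit: 1

1


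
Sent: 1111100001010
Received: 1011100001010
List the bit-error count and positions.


XOR: 0100000000000

1 error(s) at position(s): 1


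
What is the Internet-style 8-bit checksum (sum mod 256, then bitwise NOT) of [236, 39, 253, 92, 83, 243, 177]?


Sum = 1123 mod 256 = 99
Complement = 156

156


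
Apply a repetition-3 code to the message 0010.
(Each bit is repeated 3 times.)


Each bit -> 3 copies

000000111000


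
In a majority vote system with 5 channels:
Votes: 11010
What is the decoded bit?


Ones: 3 out of 5
Threshold: 3

1 (3/5 voted 1)


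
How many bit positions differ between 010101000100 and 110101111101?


XOR: 100000111001
Count of 1s: 5

5


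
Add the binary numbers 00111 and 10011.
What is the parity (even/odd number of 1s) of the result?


00111 = 7
10011 = 19
Sum = 26 = 11010
1s count = 3

odd parity (3 ones in 11010)


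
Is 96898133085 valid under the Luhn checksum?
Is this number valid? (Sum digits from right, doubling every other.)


Luhn sum = 60
60 mod 10 = 0

Valid (Luhn sum mod 10 = 0)


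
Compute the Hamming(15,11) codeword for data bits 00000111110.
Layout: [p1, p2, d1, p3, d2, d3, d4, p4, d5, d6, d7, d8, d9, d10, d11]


Parity bits: p1=0, p2=1, p3=1, p4=1

010100010111110


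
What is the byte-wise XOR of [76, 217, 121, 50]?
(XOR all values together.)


XOR chain: 76 ^ 217 ^ 121 ^ 50 = 222

222


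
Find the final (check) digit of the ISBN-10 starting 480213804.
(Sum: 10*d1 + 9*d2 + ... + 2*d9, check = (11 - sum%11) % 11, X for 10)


Weighted sum: 187
187 mod 11 = 0

Check digit: 0


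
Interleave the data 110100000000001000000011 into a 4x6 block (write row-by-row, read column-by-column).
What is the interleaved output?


Matrix:
  110100
  000000
  001000
  000011
Read columns: 100010000010100000010001

100010000010100000010001


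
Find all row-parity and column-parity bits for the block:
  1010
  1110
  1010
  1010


Row parities: 0100
Column parities: 0100

Row P: 0100, Col P: 0100, Corner: 1


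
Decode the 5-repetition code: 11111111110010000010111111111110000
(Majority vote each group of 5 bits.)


Groups: 11111, 11111, 00100, 00010, 11111, 11111, 10000
Majority votes: 1100110

1100110


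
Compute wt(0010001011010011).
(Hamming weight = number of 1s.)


Counting 1s in 0010001011010011

7


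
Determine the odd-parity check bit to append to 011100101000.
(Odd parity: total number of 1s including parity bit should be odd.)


Number of 1s in data: 5
Parity bit: 0

0


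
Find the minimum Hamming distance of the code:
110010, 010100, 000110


Comparing all pairs, minimum distance: 2
Can detect 1 errors, correct 0 errors

2


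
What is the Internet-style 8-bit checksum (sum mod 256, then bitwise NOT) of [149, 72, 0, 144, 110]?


Sum = 475 mod 256 = 219
Complement = 36

36


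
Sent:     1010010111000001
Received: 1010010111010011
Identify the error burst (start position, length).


XOR: 0000000000010010

Burst at position 11, length 4


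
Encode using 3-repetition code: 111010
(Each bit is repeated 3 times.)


Each bit -> 3 copies

111111111000111000


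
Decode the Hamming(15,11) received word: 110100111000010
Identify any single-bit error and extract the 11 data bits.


Syndrome = 15: error at position 15

Data: 00011000011 (corrected bit 15)


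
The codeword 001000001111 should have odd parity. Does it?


Number of 1s: 5

Yes, parity is correct (5 ones)


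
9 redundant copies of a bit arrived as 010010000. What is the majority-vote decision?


Ones: 2 out of 9
Threshold: 5

0 (2/9 voted 1)


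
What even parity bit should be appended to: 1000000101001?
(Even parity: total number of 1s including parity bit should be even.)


Number of 1s in data: 4
Parity bit: 0

0


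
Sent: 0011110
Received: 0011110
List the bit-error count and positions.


XOR: 0000000

0 errors (received matches sent)


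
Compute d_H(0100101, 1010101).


XOR: 1110000
Count of 1s: 3

3


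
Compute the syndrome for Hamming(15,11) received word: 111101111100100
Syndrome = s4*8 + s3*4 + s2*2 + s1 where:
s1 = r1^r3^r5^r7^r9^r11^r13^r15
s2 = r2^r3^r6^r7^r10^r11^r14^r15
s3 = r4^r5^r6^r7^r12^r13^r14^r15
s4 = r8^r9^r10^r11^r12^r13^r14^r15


s1=1, s2=1, s3=0, s4=0

Syndrome = 3 (error at position 3)


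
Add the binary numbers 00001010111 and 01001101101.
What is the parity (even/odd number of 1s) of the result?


00001010111 = 87
01001101101 = 621
Sum = 708 = 1011000100
1s count = 4

even parity (4 ones in 1011000100)


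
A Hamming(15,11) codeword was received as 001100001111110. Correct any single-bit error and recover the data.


Syndrome = 0: no error detected

Data: 10001111110 (no errors)


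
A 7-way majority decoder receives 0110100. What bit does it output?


Ones: 3 out of 7
Threshold: 4

0 (3/7 voted 1)


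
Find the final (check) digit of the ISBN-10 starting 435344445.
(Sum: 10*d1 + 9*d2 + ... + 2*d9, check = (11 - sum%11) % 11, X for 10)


Weighted sum: 210
210 mod 11 = 1

Check digit: X


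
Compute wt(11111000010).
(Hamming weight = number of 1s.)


Counting 1s in 11111000010

6


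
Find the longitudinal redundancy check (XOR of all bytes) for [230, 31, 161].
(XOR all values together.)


XOR chain: 230 ^ 31 ^ 161 = 88

88


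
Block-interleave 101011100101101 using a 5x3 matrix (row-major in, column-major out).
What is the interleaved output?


Matrix:
  101
  011
  100
  101
  101
Read columns: 101110100011011

101110100011011


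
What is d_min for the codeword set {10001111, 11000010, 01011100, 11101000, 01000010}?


Comparing all pairs, minimum distance: 1
Can detect 0 errors, correct 0 errors

1


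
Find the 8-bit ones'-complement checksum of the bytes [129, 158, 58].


Sum = 345 mod 256 = 89
Complement = 166

166


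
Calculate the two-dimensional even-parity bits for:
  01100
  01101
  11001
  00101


Row parities: 0110
Column parities: 11101

Row P: 0110, Col P: 11101, Corner: 0


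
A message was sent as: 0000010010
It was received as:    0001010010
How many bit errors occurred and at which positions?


XOR: 0001000000

1 error(s) at position(s): 3


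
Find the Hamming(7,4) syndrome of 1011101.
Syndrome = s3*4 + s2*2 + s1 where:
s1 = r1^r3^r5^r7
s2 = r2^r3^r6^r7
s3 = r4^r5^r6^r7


s1=0, s2=0, s3=1

Syndrome = 4 (error at position 4)


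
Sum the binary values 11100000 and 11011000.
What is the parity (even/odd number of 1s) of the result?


11100000 = 224
11011000 = 216
Sum = 440 = 110111000
1s count = 5

odd parity (5 ones in 110111000)


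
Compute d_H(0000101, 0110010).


XOR: 0110111
Count of 1s: 5

5


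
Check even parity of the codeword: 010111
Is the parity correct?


Number of 1s: 4

Yes, parity is correct (4 ones)


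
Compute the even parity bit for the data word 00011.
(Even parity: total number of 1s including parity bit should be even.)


Number of 1s in data: 2
Parity bit: 0

0


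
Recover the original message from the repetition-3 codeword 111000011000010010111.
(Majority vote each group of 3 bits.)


Groups: 111, 000, 011, 000, 010, 010, 111
Majority votes: 1010001

1010001


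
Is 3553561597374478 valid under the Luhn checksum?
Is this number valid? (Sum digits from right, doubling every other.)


Luhn sum = 83
83 mod 10 = 3

Invalid (Luhn sum mod 10 = 3)


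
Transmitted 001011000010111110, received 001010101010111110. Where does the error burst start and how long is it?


XOR: 000001101000000000

Burst at position 5, length 4


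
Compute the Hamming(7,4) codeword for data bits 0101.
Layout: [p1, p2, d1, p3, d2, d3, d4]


Parity bits: p1=0, p2=1, p3=0

0100101


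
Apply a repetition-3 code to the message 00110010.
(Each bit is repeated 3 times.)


Each bit -> 3 copies

000000111111000000111000


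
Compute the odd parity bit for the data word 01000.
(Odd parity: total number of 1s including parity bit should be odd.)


Number of 1s in data: 1
Parity bit: 0

0


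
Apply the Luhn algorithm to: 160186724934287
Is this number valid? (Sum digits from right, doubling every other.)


Luhn sum = 68
68 mod 10 = 8

Invalid (Luhn sum mod 10 = 8)


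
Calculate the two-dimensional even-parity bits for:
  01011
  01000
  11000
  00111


Row parities: 1101
Column parities: 11100

Row P: 1101, Col P: 11100, Corner: 1


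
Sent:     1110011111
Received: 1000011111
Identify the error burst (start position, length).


XOR: 0110000000

Burst at position 1, length 2


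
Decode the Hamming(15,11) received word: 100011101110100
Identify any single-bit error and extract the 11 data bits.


Syndrome = 0: no error detected

Data: 01111110100 (no errors)


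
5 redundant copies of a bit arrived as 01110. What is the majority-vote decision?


Ones: 3 out of 5
Threshold: 3

1 (3/5 voted 1)


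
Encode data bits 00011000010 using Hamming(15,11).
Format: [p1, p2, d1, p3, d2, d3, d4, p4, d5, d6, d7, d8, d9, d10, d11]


Parity bits: p1=0, p2=0, p3=0, p4=0

000000101000010


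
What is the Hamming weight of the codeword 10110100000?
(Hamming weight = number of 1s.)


Counting 1s in 10110100000

4


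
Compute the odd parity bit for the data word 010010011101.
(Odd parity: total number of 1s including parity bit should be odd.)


Number of 1s in data: 6
Parity bit: 1

1


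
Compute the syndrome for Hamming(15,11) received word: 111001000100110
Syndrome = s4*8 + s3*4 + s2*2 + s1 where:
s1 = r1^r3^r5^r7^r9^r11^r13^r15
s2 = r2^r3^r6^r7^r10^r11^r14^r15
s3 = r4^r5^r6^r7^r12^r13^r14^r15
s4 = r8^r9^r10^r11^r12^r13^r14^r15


s1=1, s2=1, s3=1, s4=1

Syndrome = 15 (error at position 15)


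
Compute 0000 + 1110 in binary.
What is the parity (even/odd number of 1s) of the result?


0000 = 0
1110 = 14
Sum = 14 = 1110
1s count = 3

odd parity (3 ones in 1110)


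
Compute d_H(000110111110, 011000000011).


XOR: 011110111101
Count of 1s: 9

9


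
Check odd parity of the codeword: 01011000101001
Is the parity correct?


Number of 1s: 6

No, parity error (6 ones)


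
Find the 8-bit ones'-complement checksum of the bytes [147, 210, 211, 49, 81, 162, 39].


Sum = 899 mod 256 = 131
Complement = 124

124


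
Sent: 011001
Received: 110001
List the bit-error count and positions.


XOR: 101000

2 error(s) at position(s): 0, 2


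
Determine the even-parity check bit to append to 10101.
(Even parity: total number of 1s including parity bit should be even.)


Number of 1s in data: 3
Parity bit: 1

1


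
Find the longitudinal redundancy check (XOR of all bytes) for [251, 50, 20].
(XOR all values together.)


XOR chain: 251 ^ 50 ^ 20 = 221

221


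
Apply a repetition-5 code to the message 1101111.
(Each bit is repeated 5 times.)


Each bit -> 5 copies

11111111110000011111111111111111111


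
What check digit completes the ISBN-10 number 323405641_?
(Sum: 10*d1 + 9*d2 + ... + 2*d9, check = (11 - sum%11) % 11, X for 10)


Weighted sum: 163
163 mod 11 = 9

Check digit: 2


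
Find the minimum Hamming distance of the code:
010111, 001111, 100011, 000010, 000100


Comparing all pairs, minimum distance: 2
Can detect 1 errors, correct 0 errors

2


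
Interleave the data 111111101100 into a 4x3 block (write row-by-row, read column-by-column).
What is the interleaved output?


Matrix:
  111
  111
  101
  100
Read columns: 111111001110

111111001110


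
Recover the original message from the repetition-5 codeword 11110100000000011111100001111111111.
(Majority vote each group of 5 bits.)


Groups: 11110, 10000, 00000, 11111, 10000, 11111, 11111
Majority votes: 1001011

1001011


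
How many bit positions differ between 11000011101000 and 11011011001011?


XOR: 00011000100011
Count of 1s: 5

5


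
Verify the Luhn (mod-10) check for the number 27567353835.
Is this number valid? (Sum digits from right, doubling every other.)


Luhn sum = 58
58 mod 10 = 8

Invalid (Luhn sum mod 10 = 8)


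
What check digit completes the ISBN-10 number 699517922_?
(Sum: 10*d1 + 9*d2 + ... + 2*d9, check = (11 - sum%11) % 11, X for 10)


Weighted sum: 335
335 mod 11 = 5

Check digit: 6


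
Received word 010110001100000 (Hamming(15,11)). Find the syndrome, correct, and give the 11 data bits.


Syndrome = 0: no error detected

Data: 01001100000 (no errors)


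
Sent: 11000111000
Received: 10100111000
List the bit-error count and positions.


XOR: 01100000000

2 error(s) at position(s): 1, 2


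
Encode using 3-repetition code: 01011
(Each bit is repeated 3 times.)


Each bit -> 3 copies

000111000111111


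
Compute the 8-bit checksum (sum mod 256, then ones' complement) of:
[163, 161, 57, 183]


Sum = 564 mod 256 = 52
Complement = 203

203


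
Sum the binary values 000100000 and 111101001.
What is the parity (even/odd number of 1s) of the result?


000100000 = 32
111101001 = 489
Sum = 521 = 1000001001
1s count = 3

odd parity (3 ones in 1000001001)


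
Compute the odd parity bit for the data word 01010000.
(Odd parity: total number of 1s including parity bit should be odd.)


Number of 1s in data: 2
Parity bit: 1

1


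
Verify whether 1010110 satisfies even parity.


Number of 1s: 4

Yes, parity is correct (4 ones)


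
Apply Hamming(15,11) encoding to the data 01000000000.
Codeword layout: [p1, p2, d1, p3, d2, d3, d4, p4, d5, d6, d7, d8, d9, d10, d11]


Parity bits: p1=1, p2=0, p3=1, p4=0

100110000000000


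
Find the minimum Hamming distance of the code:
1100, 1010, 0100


Comparing all pairs, minimum distance: 1
Can detect 0 errors, correct 0 errors

1


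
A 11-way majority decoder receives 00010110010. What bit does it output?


Ones: 4 out of 11
Threshold: 6

0 (4/11 voted 1)


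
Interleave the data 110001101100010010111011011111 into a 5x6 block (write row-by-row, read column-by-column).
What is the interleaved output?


Matrix:
  110001
  101100
  010010
  111011
  011111
Read columns: 110101011101011010010011110011

110101011101011010010011110011


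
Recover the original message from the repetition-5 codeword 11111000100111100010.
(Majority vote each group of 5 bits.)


Groups: 11111, 00010, 01111, 00010
Majority votes: 1010

1010


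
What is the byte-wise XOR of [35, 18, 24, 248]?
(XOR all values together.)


XOR chain: 35 ^ 18 ^ 24 ^ 248 = 209

209


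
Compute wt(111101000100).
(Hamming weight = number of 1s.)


Counting 1s in 111101000100

6


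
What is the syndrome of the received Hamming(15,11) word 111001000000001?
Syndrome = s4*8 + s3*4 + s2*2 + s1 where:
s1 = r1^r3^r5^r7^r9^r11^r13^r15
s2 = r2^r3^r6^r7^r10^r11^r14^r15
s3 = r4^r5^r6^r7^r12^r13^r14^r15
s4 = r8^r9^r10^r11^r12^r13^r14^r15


s1=1, s2=0, s3=0, s4=1

Syndrome = 9 (error at position 9)


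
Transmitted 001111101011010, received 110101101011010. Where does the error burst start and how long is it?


XOR: 111010000000000

Burst at position 0, length 5


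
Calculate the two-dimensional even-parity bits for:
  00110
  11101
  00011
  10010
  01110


Row parities: 00001
Column parities: 00100

Row P: 00001, Col P: 00100, Corner: 1


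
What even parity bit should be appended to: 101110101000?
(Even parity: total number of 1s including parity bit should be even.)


Number of 1s in data: 6
Parity bit: 0

0


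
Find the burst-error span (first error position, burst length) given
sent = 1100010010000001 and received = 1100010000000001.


XOR: 0000000010000000

Burst at position 8, length 1


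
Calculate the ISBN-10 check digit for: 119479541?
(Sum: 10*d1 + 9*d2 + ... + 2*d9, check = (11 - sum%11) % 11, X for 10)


Weighted sum: 240
240 mod 11 = 9

Check digit: 2


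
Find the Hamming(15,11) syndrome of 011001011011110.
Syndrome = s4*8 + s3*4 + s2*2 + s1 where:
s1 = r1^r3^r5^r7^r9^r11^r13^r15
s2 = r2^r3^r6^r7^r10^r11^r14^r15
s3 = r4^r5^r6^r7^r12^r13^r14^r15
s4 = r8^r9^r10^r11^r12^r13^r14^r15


s1=0, s2=1, s3=0, s4=0

Syndrome = 2 (error at position 2)


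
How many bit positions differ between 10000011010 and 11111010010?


XOR: 01111001000
Count of 1s: 5

5


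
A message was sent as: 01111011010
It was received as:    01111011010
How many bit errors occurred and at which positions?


XOR: 00000000000

0 errors (received matches sent)


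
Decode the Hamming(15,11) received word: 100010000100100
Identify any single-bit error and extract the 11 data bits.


Syndrome = 3: error at position 3

Data: 11000100100 (corrected bit 3)


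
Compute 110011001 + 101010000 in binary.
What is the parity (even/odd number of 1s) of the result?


110011001 = 409
101010000 = 336
Sum = 745 = 1011101001
1s count = 6

even parity (6 ones in 1011101001)


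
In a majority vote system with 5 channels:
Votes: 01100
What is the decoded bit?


Ones: 2 out of 5
Threshold: 3

0 (2/5 voted 1)


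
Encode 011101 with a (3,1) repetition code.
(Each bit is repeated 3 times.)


Each bit -> 3 copies

000111111111000111


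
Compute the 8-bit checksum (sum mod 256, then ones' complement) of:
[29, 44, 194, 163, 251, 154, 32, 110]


Sum = 977 mod 256 = 209
Complement = 46

46


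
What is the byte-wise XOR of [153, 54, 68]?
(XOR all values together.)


XOR chain: 153 ^ 54 ^ 68 = 235

235


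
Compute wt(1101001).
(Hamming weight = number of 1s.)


Counting 1s in 1101001

4


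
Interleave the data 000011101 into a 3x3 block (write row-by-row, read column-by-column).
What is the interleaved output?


Matrix:
  000
  011
  101
Read columns: 001010011

001010011


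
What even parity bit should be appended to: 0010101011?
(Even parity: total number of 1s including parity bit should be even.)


Number of 1s in data: 5
Parity bit: 1

1


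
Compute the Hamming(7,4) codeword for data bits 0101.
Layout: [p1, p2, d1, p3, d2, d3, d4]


Parity bits: p1=0, p2=1, p3=0

0100101


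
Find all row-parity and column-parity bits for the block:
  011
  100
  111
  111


Row parities: 0111
Column parities: 111

Row P: 0111, Col P: 111, Corner: 1


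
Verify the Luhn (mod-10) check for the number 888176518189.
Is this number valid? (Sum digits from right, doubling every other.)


Luhn sum = 60
60 mod 10 = 0

Valid (Luhn sum mod 10 = 0)


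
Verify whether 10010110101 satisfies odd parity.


Number of 1s: 6

No, parity error (6 ones)


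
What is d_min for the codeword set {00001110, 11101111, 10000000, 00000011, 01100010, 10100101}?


Comparing all pairs, minimum distance: 3
Can detect 2 errors, correct 1 errors

3


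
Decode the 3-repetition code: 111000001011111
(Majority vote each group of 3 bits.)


Groups: 111, 000, 001, 011, 111
Majority votes: 10011

10011


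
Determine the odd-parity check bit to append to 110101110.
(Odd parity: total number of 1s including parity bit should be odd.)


Number of 1s in data: 6
Parity bit: 1

1


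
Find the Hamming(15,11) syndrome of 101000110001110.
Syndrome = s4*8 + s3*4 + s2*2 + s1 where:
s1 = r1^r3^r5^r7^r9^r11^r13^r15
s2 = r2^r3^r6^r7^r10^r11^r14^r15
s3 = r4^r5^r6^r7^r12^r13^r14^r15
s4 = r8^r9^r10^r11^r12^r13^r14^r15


s1=0, s2=1, s3=0, s4=0

Syndrome = 2 (error at position 2)


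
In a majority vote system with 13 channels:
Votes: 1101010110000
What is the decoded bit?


Ones: 6 out of 13
Threshold: 7

0 (6/13 voted 1)


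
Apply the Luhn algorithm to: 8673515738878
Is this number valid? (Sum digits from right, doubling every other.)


Luhn sum = 72
72 mod 10 = 2

Invalid (Luhn sum mod 10 = 2)


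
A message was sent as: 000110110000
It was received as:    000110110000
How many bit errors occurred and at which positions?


XOR: 000000000000

0 errors (received matches sent)


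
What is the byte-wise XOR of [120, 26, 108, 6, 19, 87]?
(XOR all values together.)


XOR chain: 120 ^ 26 ^ 108 ^ 6 ^ 19 ^ 87 = 76

76


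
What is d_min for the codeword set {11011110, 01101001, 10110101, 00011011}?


Comparing all pairs, minimum distance: 4
Can detect 3 errors, correct 1 errors

4


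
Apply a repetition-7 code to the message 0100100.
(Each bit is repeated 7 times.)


Each bit -> 7 copies

0000000111111100000000000000111111100000000000000


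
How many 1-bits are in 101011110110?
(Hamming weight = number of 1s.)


Counting 1s in 101011110110

8


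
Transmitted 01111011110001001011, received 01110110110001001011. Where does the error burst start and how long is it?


XOR: 00001101000000000000

Burst at position 4, length 4


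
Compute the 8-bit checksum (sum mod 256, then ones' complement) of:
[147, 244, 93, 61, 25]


Sum = 570 mod 256 = 58
Complement = 197

197


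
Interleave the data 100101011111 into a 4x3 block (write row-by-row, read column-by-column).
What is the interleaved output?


Matrix:
  100
  101
  011
  111
Read columns: 110100110111

110100110111


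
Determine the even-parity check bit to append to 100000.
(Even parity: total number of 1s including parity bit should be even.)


Number of 1s in data: 1
Parity bit: 1

1


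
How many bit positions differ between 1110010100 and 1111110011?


XOR: 0001100111
Count of 1s: 5

5


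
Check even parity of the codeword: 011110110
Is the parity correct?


Number of 1s: 6

Yes, parity is correct (6 ones)


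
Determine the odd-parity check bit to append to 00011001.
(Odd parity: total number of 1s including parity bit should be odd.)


Number of 1s in data: 3
Parity bit: 0

0


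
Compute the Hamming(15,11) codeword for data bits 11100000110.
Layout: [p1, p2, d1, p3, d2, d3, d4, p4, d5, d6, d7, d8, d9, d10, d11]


Parity bits: p1=1, p2=1, p3=0, p4=0

111011000000110


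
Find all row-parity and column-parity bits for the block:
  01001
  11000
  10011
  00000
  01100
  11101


Row parities: 001000
Column parities: 10011

Row P: 001000, Col P: 10011, Corner: 1


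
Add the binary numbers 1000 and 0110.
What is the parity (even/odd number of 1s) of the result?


1000 = 8
0110 = 6
Sum = 14 = 1110
1s count = 3

odd parity (3 ones in 1110)


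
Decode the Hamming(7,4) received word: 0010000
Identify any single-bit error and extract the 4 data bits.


Syndrome = 3: error at position 3

Data: 0000 (corrected bit 3)


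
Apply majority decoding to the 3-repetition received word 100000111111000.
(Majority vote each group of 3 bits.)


Groups: 100, 000, 111, 111, 000
Majority votes: 00110

00110


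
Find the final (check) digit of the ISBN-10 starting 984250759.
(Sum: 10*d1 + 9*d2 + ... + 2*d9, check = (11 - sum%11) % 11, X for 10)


Weighted sum: 299
299 mod 11 = 2

Check digit: 9


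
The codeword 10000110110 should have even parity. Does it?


Number of 1s: 5

No, parity error (5 ones)


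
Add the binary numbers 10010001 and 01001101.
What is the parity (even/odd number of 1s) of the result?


10010001 = 145
01001101 = 77
Sum = 222 = 11011110
1s count = 6

even parity (6 ones in 11011110)


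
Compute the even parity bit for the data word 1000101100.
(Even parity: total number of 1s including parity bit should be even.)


Number of 1s in data: 4
Parity bit: 0

0


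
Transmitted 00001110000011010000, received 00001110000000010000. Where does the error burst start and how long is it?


XOR: 00000000000011000000

Burst at position 12, length 2


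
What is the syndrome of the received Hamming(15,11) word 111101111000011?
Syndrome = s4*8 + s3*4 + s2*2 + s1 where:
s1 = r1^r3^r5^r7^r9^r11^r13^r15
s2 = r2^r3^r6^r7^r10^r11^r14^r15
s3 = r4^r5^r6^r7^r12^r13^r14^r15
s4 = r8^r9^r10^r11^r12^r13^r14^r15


s1=1, s2=0, s3=1, s4=0

Syndrome = 5 (error at position 5)


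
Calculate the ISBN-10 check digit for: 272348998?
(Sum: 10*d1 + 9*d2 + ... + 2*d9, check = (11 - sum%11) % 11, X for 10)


Weighted sum: 263
263 mod 11 = 10

Check digit: 1


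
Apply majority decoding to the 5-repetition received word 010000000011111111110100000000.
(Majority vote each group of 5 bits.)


Groups: 01000, 00000, 11111, 11111, 01000, 00000
Majority votes: 001100

001100


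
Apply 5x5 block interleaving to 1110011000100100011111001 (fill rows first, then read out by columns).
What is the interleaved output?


Matrix:
  11100
  11000
  10010
  00111
  11001
Read columns: 1110111001100100011000011

1110111001100100011000011


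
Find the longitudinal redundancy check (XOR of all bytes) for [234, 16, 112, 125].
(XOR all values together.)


XOR chain: 234 ^ 16 ^ 112 ^ 125 = 247

247


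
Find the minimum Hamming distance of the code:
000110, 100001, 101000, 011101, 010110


Comparing all pairs, minimum distance: 1
Can detect 0 errors, correct 0 errors

1


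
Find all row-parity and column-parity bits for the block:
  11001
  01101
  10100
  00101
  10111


Row parities: 11000
Column parities: 10010

Row P: 11000, Col P: 10010, Corner: 0


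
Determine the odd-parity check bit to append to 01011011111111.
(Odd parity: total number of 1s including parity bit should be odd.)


Number of 1s in data: 11
Parity bit: 0

0


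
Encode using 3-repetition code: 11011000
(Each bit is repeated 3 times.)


Each bit -> 3 copies

111111000111111000000000


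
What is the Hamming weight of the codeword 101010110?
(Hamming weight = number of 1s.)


Counting 1s in 101010110

5


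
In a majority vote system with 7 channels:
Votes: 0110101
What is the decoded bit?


Ones: 4 out of 7
Threshold: 4

1 (4/7 voted 1)


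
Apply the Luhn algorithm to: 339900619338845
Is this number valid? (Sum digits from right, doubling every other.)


Luhn sum = 81
81 mod 10 = 1

Invalid (Luhn sum mod 10 = 1)


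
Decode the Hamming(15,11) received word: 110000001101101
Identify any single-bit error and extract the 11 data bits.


Syndrome = 14: error at position 14

Data: 00001101111 (corrected bit 14)


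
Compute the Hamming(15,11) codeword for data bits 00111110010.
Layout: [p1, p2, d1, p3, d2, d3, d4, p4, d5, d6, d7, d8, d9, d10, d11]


Parity bits: p1=1, p2=1, p3=1, p4=0

110101101110010


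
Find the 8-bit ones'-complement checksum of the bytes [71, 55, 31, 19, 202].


Sum = 378 mod 256 = 122
Complement = 133

133


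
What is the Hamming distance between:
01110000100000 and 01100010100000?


XOR: 00010010000000
Count of 1s: 2

2


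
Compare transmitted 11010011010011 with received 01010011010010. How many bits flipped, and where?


XOR: 10000000000001

2 error(s) at position(s): 0, 13


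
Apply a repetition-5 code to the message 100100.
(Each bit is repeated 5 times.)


Each bit -> 5 copies

111110000000000111110000000000


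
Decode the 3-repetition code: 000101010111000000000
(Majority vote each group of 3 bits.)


Groups: 000, 101, 010, 111, 000, 000, 000
Majority votes: 0101000

0101000


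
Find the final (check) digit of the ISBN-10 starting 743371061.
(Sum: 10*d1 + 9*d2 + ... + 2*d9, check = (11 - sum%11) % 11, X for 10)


Weighted sum: 218
218 mod 11 = 9

Check digit: 2


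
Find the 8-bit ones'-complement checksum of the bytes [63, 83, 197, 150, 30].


Sum = 523 mod 256 = 11
Complement = 244

244


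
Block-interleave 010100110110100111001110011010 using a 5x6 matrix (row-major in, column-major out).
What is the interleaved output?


Matrix:
  010100
  110110
  100111
  001110
  011010
Read columns: 011001100100011111100111100100

011001100100011111100111100100


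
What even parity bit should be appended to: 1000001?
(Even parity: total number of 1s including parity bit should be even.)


Number of 1s in data: 2
Parity bit: 0

0


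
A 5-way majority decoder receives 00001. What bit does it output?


Ones: 1 out of 5
Threshold: 3

0 (1/5 voted 1)


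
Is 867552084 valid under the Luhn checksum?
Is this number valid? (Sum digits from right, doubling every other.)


Luhn sum = 39
39 mod 10 = 9

Invalid (Luhn sum mod 10 = 9)


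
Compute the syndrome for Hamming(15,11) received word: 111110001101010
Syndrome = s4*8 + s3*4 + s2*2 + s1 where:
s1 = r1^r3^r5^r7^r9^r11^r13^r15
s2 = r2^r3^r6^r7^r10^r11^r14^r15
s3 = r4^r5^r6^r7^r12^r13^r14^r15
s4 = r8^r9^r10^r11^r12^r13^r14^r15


s1=0, s2=0, s3=0, s4=0

Syndrome = 0 (no error)


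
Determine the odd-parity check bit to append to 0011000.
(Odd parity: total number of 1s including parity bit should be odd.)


Number of 1s in data: 2
Parity bit: 1

1


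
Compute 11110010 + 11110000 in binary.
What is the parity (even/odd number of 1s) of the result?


11110010 = 242
11110000 = 240
Sum = 482 = 111100010
1s count = 5

odd parity (5 ones in 111100010)


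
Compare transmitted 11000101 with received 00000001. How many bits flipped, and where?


XOR: 11000100

3 error(s) at position(s): 0, 1, 5


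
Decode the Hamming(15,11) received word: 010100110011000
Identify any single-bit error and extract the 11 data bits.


Syndrome = 14: error at position 14

Data: 00010011010 (corrected bit 14)


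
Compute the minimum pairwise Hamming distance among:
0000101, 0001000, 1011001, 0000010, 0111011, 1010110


Comparing all pairs, minimum distance: 2
Can detect 1 errors, correct 0 errors

2


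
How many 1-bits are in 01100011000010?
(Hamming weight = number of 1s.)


Counting 1s in 01100011000010

5


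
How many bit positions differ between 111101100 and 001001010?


XOR: 110100110
Count of 1s: 5

5


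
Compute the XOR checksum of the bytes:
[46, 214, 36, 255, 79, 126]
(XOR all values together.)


XOR chain: 46 ^ 214 ^ 36 ^ 255 ^ 79 ^ 126 = 18

18
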